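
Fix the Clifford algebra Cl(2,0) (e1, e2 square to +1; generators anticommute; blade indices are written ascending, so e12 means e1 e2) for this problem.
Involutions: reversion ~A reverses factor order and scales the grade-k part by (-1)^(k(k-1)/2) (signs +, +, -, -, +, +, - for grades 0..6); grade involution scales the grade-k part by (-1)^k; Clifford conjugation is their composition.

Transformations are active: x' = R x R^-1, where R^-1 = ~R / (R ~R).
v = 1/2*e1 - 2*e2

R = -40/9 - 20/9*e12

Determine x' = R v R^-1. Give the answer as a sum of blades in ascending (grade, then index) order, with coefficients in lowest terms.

~R = -40/9 + 20/9*e12, and R ~R = 2000/81, so R^-1 = ~R / (2000/81).
R v = 20/9*e1 + 10*e2
Answer: -13/10*e1 - 8/5*e2


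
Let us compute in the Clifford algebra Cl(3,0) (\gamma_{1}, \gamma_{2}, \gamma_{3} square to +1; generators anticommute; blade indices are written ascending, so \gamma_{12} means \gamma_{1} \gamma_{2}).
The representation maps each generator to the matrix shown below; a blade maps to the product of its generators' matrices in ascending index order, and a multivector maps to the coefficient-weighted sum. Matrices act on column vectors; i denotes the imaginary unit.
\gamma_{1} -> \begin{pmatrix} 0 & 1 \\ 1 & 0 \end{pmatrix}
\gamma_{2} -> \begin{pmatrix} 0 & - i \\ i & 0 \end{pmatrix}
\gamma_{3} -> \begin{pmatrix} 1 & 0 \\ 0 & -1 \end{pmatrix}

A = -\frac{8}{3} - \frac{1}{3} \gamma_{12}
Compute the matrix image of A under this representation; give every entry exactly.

Bivector images (products of the table entries): rho(\gamma_{12}) = rho(\gamma_{1})rho(\gamma_{2}) = \begin{pmatrix} i & 0 \\ 0 & - i \end{pmatrix}.
M = (-\frac{8}{3})*1 + (-\frac{1}{3})*rho(\gamma_{12}), summed entrywise (1 is the identity matrix):
Answer: \begin{pmatrix} - \frac{8}{3} - \frac{i}{3} & 0 \\ 0 & - \frac{8}{3} + \frac{i}{3} \end{pmatrix}


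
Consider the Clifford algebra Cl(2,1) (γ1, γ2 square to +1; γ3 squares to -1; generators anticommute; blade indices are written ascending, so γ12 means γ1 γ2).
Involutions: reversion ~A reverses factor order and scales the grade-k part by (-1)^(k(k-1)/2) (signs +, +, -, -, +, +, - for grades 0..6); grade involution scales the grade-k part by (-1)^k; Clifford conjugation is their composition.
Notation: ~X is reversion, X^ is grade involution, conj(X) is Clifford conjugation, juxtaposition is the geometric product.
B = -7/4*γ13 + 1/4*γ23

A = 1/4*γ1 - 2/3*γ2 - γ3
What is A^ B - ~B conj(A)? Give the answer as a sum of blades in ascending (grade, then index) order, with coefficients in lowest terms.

first term: -7/4*γ1 + 1/4*γ2 + 29/48*γ3 + 53/48*γ123
second term: -7/4*γ1 + 1/4*γ2 + 29/48*γ3 - 53/48*γ123
Answer: 53/24*γ123


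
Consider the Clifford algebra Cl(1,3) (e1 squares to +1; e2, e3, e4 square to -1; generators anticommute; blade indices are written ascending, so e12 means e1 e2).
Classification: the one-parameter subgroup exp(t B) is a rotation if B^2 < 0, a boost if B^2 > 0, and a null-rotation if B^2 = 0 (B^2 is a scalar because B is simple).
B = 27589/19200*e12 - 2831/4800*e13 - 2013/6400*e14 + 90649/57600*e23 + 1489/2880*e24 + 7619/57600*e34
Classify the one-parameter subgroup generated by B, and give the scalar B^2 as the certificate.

B^2 term by term: the squares give (27589/19200)^2*(e12)^2 + (-2831/4800)^2*(e13)^2 + (-2013/6400)^2*(e14)^2 + (90649/57600)^2*(e23)^2 + (1489/2880)^2*(e24)^2 + (7619/57600)^2*(e34)^2 = 761152921/368640000*(+1) + 8014561/23040000*(+1) + 4052169/40960000*(+1) + 8217241201/3317760000*(-1) + 2217121/8294400*(-1) + 58049161/3317760000*(-1) = -1/4 (each basis 2-blade squares to minus the product of its generators' squares); cross terms between blades sharing an index anticommute and cancel; the commuting (index-disjoint) pairs give grade-4 terms 2*c*c'*(blade product), which cancel blade by blade — e1234: 210200591/552960000 + 4215359/6912000 - 60825479/61440000 = 0 — confirming B is simple. So B^2 = -1/4.
Answer: rotation, certificate B^2 = -1/4. The scalar -1/4 is the complete invariant here: its sign names the subgroup type.


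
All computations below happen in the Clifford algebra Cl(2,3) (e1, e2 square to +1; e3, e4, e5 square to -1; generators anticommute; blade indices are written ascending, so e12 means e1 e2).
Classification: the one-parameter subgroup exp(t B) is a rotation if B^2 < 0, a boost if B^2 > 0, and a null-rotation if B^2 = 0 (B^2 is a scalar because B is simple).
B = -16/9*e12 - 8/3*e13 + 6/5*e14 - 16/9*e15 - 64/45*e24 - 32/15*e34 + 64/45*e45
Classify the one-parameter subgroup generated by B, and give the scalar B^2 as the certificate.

B^2 term by term: the squares give (-16/9)^2*(e12)^2 + (-8/3)^2*(e13)^2 + (6/5)^2*(e14)^2 + (-16/9)^2*(e15)^2 + (-64/45)^2*(e24)^2 + (-32/15)^2*(e34)^2 + (64/45)^2*(e45)^2 = 256/81*(-1) + 64/9*(+1) + 36/25*(+1) + 256/81*(+1) + 4096/2025*(+1) + 1024/225*(-1) + 4096/2025*(-1) = 4 (each basis 2-blade squares to minus the product of its generators' squares); cross terms between blades sharing an index anticommute and cancel; the commuting (index-disjoint) pairs give grade-4 terms 2*c*c'*(blade product), which cancel blade by blade — e1234: 1024/135 - 1024/135 = 0; e1245: -2048/405 + 2048/405 = 0; e1345: -1024/135 + 1024/135 = 0 — confirming B is simple. So B^2 = 4.
Answer: boost, certificate B^2 = 4. The scalar 4 is the complete invariant here: its sign names the subgroup type.


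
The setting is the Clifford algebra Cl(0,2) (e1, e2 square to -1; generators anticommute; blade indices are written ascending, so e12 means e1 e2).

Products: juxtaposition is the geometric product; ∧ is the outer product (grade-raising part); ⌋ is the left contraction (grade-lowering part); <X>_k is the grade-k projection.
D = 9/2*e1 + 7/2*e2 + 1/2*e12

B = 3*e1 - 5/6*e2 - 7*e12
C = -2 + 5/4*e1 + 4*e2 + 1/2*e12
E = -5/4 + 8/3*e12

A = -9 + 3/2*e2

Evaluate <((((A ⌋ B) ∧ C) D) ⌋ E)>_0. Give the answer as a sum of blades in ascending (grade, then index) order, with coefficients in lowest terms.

step 1: 5/4 - 75/2*e1 + 15/2*e2 + 63*e12
step 2: -5/2 + 1225/16*e1 - 10*e2 - 1139/4*e12
step 3: -5349/32 + 7843/8*e1 - 42509/32*e2 + 9975/32*e12
step 4: -79655/128 - 42509/12*e1 - 7843/3*e2 - 1783/4*e12
step 5: -79655/128
Answer: -79655/128


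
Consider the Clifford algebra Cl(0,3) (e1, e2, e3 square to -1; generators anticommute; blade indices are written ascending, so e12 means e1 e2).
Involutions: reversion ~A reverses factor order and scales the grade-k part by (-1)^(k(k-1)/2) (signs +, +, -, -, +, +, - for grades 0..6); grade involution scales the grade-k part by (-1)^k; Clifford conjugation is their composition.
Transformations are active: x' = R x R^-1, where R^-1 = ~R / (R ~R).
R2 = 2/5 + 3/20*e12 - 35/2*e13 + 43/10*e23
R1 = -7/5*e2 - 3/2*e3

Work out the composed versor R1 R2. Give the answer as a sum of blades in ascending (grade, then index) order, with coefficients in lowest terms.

Distribute over the terms of R1 (each basis-blade product reordered to ascending indices, repeated generators contracted through their squares):
(-7/5*e2) R2 = -21/100*e1 - 14/25*e2 + 301/50*e3 - 49/2*e123
(-3/2*e3) R2 = 105/4*e1 - 129/20*e2 - 3/5*e3 - 9/40*e123
Summing the partial products and collecting blades:
Answer: 651/25*e1 - 701/100*e2 + 271/50*e3 - 989/40*e123


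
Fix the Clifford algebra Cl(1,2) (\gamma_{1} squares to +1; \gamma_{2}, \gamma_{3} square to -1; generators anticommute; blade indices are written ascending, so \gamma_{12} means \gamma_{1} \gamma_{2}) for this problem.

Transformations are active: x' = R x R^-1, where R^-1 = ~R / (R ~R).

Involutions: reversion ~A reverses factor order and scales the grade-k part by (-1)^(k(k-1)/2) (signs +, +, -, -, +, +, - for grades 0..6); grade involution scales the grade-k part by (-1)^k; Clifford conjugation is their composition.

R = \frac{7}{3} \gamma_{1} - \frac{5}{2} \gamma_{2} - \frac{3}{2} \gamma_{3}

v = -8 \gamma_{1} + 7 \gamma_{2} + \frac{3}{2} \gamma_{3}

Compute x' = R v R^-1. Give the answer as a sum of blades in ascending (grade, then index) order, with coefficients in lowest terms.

~R = \frac{7}{3} \gamma_{1} - \frac{5}{2} \gamma_{2} - \frac{3}{2} \gamma_{3}, and R ~R = -\frac{55}{18}, so R^-1 = ~R / (-\frac{55}{18}).
R v = \frac{13}{12} - \frac{11}{3} \gamma_{12} - \frac{17}{2} \gamma_{13} + \frac{27}{4} \gamma_{23}
Answer: \frac{349}{55} \gamma_{1} - \frac{115}{22} \gamma_{2} - \frac{24}{55} \gamma_{3}


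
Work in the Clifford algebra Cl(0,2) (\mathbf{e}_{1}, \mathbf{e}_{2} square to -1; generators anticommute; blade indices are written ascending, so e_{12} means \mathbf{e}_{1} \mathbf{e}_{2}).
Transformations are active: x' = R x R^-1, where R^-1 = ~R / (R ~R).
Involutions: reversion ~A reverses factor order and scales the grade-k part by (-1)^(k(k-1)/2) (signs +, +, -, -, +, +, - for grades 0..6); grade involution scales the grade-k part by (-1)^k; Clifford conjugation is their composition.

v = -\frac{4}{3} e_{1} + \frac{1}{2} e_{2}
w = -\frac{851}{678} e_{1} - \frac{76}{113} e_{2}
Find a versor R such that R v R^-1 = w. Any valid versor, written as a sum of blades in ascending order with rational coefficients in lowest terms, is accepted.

Why this works: both vectors square to -\frac{73}{36}, so q(v) = q(w) and R = v + w = -\frac{585}{226} e_{1} - \frac{39}{226} e_{2} carries v to w — its own direction survives, the complement (v - w)/2 flips.
Answer: -\frac{585}{226} e_{1} - \frac{39}{226} e_{2}


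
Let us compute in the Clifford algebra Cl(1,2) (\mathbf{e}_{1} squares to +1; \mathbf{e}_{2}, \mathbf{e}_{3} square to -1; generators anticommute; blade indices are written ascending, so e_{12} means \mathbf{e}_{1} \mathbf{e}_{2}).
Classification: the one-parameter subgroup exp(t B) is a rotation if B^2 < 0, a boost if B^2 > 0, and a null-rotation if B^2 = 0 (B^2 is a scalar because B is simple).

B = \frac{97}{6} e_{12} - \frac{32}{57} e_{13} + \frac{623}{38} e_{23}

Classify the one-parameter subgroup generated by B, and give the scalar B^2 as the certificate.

B^2 term by term: the squares give (\frac{97}{6})^2*(e_{12})^2 + (-\frac{32}{57})^2*(e_{13})^2 + (\frac{623}{38})^2*(e_{23})^2 = \frac{9409}{36}*(+1) + \frac{1024}{3249}*(+1) + \frac{388129}{1444}*(-1) = -\frac{64}{9} (each basis 2-blade squares to minus the product of its generators' squares); cross terms between blades sharing an index anticommute and cancel. So B^2 = -\frac{64}{9}.
Answer: rotation, certificate B^2 = -\frac{64}{9}. Certificate logic: -\frac{64}{9} is a conjugation-invariant scalar, so its sign fixes rotation versus boost versus null-rotation outright.


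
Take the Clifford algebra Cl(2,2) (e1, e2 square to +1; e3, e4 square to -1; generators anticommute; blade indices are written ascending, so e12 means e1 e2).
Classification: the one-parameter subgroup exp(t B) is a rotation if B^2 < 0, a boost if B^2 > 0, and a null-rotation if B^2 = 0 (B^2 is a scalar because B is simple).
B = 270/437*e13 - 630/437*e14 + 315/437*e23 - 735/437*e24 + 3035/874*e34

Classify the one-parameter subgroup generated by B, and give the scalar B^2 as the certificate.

B^2 term by term: the squares give (270/437)^2*(e13)^2 + (-630/437)^2*(e14)^2 + (315/437)^2*(e23)^2 + (-735/437)^2*(e24)^2 + (3035/874)^2*(e34)^2 = 72900/190969*(+1) + 396900/190969*(+1) + 99225/190969*(+1) + 540225/190969*(+1) + 9211225/763876*(-1) = -25/4 (each basis 2-blade squares to minus the product of its generators' squares); cross terms between blades sharing an index anticommute and cancel; the commuting (index-disjoint) pairs give grade-4 terms 2*c*c'*(blade product), which cancel blade by blade — e1234: 396900/190969 - 396900/190969 = 0 — confirming B is simple. So B^2 = -25/4.
Answer: rotation, certificate B^2 = -25/4. The class reads off the invariant scalar -25/4 directly.


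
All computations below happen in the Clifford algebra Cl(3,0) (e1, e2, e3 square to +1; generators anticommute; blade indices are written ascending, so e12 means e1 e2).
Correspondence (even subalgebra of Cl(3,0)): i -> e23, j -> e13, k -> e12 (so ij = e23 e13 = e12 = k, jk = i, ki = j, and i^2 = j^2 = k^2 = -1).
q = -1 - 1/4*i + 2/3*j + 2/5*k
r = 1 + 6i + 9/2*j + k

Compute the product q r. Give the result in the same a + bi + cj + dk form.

In blades: q = -1 + 2/5*e12 + 2/3*e13 - 1/4*e23, r = 1 + e12 + 9/2*e13 + 6*e23.
Distribute q over r term by term (generator squares from the signature, products reordered to ascending indices): (-1)*r = -1 - e12 - 9/2*e13 - 6*e23; (2/5*e12)*r = -2/5 + 2/5*e12 + 12/5*e13 - 9/5*e23; (2/3*e13)*r = -3 - 4*e12 + 2/3*e13 + 2/3*e23; (-1/4*e23)*r = 3/2 - 9/8*e12 + 1/4*e13 - 1/4*e23.
Sum: -29/10 - 229/40*e12 - 71/60*e13 - 443/60*e23; translating back through the correspondence:
Answer: -29/10 - 443/60*i - 71/60*j - 229/40*k


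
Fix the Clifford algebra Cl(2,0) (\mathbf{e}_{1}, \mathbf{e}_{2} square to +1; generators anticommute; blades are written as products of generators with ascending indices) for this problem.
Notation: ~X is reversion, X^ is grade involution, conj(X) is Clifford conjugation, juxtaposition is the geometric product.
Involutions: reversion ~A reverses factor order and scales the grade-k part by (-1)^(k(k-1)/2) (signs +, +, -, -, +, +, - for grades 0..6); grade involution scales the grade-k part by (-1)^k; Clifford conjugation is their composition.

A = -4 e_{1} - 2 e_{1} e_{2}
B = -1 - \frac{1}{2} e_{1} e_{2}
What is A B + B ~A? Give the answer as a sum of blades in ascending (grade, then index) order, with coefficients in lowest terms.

first term: -1 + 4 e_{1} + 2 e_{2} + 2 e_{1} e_{2}
second term: 1 + 4 e_{1} - 2 e_{2} - 2 e_{1} e_{2}
Answer: 8 e_{1}


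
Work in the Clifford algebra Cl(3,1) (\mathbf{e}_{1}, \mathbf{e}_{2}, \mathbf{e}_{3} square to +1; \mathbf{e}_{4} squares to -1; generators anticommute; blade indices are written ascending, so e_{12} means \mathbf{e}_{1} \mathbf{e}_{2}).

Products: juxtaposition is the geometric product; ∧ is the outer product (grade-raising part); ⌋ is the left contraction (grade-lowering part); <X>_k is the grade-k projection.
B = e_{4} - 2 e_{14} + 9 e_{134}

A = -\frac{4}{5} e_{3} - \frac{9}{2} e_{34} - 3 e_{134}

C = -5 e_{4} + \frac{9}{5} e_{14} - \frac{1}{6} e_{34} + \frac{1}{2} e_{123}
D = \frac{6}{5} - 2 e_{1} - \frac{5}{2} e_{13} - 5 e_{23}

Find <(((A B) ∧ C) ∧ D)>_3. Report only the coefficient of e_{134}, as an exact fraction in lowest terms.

step 1: -27 - \frac{81}{2} e_{1} - \frac{3}{2} e_{3} - 6 e_{13} + \frac{36}{5} e_{14} - \frac{4}{5} e_{34} - \frac{8}{5} e_{134}
step 2: 135 e_{4} + \frac{1539}{10} e_{14} + 12 e_{34} - \frac{27}{2} e_{123} + \frac{789}{20} e_{134}
step 3: 162 e_{4} + \frac{11367}{25} e_{14} + \frac{72}{5} e_{34} - \frac{81}{5} e_{123} - \frac{7854}{25} e_{134} - 675 e_{234} - \frac{1539}{2} e_{1234}
step 4: -\frac{81}{5} e_{123} - \frac{7854}{25} e_{134} - 675 e_{234}
Answer: -\frac{7854}{25}


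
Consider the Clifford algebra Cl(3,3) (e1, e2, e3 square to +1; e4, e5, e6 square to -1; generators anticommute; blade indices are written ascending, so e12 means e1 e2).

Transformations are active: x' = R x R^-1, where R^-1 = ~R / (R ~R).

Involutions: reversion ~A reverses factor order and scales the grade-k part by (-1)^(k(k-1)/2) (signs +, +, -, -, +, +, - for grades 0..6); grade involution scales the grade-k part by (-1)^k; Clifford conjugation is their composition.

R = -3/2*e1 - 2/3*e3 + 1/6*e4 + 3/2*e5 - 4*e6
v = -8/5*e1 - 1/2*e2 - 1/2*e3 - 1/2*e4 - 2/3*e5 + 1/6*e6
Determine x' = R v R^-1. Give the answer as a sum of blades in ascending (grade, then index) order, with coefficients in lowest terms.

~R = -3/2*e1 - 2/3*e3 + 1/6*e4 + 3/2*e5 - 4*e6, and R ~R = -187/12, so R^-1 = ~R / (-187/12).
R v = 269/60 + 3/4*e12 - 19/60*e13 + 61/60*e14 + 17/5*e15 - 133/20*e16 - 1/3*e23 + 1/12*e24 + 3/4*e25 - 2*e26 + 5/12*e34 + 43/36*e35 - 19/9*e36 + 23/36*e45 - 71/36*e46 - 29/12*e56
Answer: 2303/935*e1 + 1/2*e2 + 4957/5610*e3 + 2267/5610*e4 - 551/2805*e5 + 11977/5610*e6


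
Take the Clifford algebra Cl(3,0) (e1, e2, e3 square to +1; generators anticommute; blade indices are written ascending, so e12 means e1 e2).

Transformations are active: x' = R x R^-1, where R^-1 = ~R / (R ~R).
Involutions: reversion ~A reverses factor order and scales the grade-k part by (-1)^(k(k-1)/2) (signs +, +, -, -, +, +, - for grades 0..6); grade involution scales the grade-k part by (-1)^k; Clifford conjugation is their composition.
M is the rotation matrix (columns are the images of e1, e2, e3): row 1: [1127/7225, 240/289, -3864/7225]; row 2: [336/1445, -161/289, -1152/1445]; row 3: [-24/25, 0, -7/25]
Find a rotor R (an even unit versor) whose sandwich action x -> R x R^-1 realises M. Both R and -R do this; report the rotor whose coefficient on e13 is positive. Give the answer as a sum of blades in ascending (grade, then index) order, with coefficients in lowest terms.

Method: write R = a + b12*e12 + b13*e13 + b23*e23 with a^2 + b12^2 + b13^2 + b23^2 = 1 (so R^-1 = ~R). Expanding the columns R e_j ~R gives tr M = 4a^2 - 1 and, from the antisymmetric part, M21 - M12 = -4a*b12, M13 - M31 = 4a*b13, M32 - M23 = -4a*b23.
Here tr M = -4921/7225, so a^2 = (1 + tr M)/4 = 576/7225 and a = ±24/85. Taking a = 24/85: M21 - M12 = -864/1445, M13 - M31 = 3072/7225, M32 - M23 = 1152/1445, giving b12 = 9/17, b13 = 32/85, b23 = -12/17, i.e. R = 24/85 + 9/17*e12 + 32/85*e13 - 12/17*e23.
Its e13 coefficient is already positive.
Answer: 24/85 + 9/17*e12 + 32/85*e13 - 12/17*e23. Key observation: the double cover Spin(3) -> SO(3) sends R and -R to the same matrix (trace -4921/7225 here), so the stated sign of the e13 coefficient is what selects one sheet.


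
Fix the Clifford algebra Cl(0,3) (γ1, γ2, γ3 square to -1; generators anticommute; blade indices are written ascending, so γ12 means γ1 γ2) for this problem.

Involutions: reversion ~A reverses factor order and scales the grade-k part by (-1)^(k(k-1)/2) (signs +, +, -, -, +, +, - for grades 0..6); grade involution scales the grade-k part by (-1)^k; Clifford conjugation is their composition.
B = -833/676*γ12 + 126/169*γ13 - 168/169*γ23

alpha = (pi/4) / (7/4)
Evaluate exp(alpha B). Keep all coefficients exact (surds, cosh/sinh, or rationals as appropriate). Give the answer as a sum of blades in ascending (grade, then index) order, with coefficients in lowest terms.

B^2 term by term: the squares give (-833/676)^2*(γ12)^2 + (126/169)^2*(γ13)^2 + (-168/169)^2*(γ23)^2 = 693889/456976*(-1) + 15876/28561*(-1) + 28224/28561*(-1) = -49/16 (each basis 2-blade squares to minus the product of its generators' squares); cross terms between blades sharing an index anticommute and cancel. So B^2 = -49/16.
B^2 = -49/16 — the negative square puts this in the circular regime; l = 7/4, alpha*l = pi/4, so exp(alpha B) = cos(pi/4) + (sin(pi/4)/(7/4))*B = sqrt(2)/2 + (2*sqrt(2)/7)*B.
Answer: sqrt(2)/2 - 119*sqrt(2)/338*γ12 + 36*sqrt(2)/169*γ13 - 48*sqrt(2)/169*γ23


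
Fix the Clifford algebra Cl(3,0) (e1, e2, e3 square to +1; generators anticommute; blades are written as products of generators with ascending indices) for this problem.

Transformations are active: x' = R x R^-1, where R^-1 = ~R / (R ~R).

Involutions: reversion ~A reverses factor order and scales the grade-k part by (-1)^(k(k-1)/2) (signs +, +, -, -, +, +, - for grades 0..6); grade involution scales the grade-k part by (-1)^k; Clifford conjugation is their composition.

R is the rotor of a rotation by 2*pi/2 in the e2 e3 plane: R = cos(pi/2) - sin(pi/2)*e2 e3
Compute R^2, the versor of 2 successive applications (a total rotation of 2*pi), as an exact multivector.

The rotor phase is half the rotation angle and phases add under composition, so 2 steps in the e2 e3 plane accumulate phase 2*(pi/2) = pi: R^2 = cos(pi) - sin(pi)*e2 e3.
cos(pi) = -1 and sin(pi) = 0, so R^2 = -1. The total rotation 2*pi is 1 full turn, so every vector returns to itself, yet the rotor is -1, on the OTHER sheet of the double cover (an odd number of 2*pi turns).
Answer: -1


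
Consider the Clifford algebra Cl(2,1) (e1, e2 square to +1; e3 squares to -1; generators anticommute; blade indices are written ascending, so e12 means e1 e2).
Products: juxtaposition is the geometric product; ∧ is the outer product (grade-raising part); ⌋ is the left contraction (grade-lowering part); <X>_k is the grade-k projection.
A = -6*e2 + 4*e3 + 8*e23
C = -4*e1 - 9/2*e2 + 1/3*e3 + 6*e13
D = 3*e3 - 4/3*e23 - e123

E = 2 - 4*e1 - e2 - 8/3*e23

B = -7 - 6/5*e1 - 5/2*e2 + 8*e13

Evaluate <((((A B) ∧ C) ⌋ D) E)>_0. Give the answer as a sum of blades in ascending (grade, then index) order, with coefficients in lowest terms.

step 1: 15 + 32*e1 + 42*e2 - 8*e3 - 356/5*e12 + 24/5*e13 - 46*e23 + 192/5*e123
step 2: -60*e1 - 135/2*e2 + 5*e3 + 24*e12 + 206/3*e13 - 22*e23 - 1052/15*e123
step 3: 1267/15 + 22*e1 + 62*e2 + 114*e3 + 5*e12 - 135/2*e13 + 60*e23
step 4: -2116/15 - 4483/15*e1 - 3667/15*e2 - 442/3*e3 + 416*e12 + 923/3*e13 + 394/45*e23 - 2197/6*e123
step 5: -2116/15
Answer: -2116/15


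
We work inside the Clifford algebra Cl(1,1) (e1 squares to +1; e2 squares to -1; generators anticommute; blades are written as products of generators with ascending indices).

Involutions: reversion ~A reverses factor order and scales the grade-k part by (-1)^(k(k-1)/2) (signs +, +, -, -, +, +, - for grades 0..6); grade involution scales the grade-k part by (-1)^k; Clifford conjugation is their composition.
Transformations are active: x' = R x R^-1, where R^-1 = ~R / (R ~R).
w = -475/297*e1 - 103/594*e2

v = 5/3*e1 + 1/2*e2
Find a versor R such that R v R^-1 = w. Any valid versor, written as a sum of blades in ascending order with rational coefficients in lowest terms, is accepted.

Take R = v + w = 20/297*e1 + 97/297*e2. Because q(v) = q(w) = 91/36, conjugation by R sends v exactly to w.
Answer: 20/297*e1 + 97/297*e2


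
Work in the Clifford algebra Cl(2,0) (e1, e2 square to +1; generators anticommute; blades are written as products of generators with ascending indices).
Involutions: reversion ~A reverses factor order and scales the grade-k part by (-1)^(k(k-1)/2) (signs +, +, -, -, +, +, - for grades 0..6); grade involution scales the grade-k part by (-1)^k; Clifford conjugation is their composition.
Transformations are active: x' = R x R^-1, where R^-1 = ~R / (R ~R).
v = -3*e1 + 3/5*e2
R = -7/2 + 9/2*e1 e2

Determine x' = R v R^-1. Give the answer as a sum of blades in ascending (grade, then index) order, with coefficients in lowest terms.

~R = -7/2 - 9/2*e1 e2, and R ~R = 65/2, so R^-1 = ~R / (65/2).
R v = 66/5*e1 + 57/5*e2
Answer: 51/325*e1 - 993/325*e2


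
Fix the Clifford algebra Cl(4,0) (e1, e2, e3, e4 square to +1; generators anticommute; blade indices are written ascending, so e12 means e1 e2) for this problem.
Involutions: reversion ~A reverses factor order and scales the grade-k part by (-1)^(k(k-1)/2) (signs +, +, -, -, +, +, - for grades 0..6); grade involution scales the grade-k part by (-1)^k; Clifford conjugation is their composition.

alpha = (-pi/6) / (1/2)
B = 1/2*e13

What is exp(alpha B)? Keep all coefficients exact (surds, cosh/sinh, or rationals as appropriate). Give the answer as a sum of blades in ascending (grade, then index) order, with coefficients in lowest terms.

B^2 = (1/2)^2*(e13)^2 = 1/4*(-1) = -1/4 (a basis 2-blade squares to minus the product of its generators' squares).
B^2 = -1/4 — a negative square means the series sums to a rotation: l = 1/2, alpha*l = -pi/6, so exp(alpha B) = cos(-pi/6) + (sin(-pi/6)/(1/2))*B = sqrt(3)/2 + (-1)*B.
Answer: sqrt(3)/2 - 1/2*e13


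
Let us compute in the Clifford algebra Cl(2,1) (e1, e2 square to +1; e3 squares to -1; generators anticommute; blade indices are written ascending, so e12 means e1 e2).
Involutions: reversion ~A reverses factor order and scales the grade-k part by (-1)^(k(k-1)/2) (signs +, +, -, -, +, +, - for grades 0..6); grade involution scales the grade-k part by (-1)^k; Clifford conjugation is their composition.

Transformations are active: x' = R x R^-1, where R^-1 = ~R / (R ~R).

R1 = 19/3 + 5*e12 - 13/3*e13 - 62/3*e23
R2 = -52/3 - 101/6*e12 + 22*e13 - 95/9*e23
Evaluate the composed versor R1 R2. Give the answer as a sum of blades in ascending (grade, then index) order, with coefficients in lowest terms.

Distribute over the terms of R1 (each basis-blade product reordered to ascending indices, repeated generators contracted through their squares):
(19/3) R2 = -988/9 - 1919/18*e12 + 418/3*e13 - 1805/27*e23
(5*e12) R2 = 505/6 - 260/3*e12 - 475/9*e13 - 110*e23
(-13/3*e13) R2 = -286/3 + 1235/27*e12 + 676/9*e13 + 1313/18*e23
(-62/3*e23) R2 = 5890/27 + 1364/3*e12 - 3131/9*e13 + 3224/9*e23
Summing the partial products and collecting blades:
Answer: 5249/54 + 16585/54*e12 - 1676/9*e13 + 13733/54*e23


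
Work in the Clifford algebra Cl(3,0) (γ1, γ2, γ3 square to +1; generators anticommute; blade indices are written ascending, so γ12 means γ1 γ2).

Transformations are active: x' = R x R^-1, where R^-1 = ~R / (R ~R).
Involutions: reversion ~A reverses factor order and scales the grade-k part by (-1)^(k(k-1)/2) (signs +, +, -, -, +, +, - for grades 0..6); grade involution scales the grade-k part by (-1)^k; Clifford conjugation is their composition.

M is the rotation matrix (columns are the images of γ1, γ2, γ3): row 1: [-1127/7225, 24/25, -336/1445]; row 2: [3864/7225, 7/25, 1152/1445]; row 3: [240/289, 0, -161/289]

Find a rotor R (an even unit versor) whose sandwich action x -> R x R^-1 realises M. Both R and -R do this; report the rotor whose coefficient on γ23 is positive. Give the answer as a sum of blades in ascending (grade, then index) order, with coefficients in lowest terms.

Method: write R = a + b12*γ12 + b13*γ13 + b23*γ23 with a^2 + b12^2 + b13^2 + b23^2 = 1 (so R^-1 = ~R). Expanding the columns R e_j ~R gives tr M = 4a^2 - 1 and, from the antisymmetric part, M21 - M12 = -4a*b12, M13 - M31 = 4a*b13, M32 - M23 = -4a*b23.
Here tr M = -3129/7225, so a^2 = (1 + tr M)/4 = 1024/7225 and a = ±32/85. Taking a = 32/85: M21 - M12 = -3072/7225, M13 - M31 = -1536/1445, M32 - M23 = -1152/1445, giving b12 = 24/85, b13 = -12/17, b23 = 9/17, i.e. R = 32/85 + 24/85*γ12 - 12/17*γ13 + 9/17*γ23.
Its γ23 coefficient is already positive.
Answer: 32/85 + 24/85*γ12 - 12/17*γ13 + 9/17*γ23. Why the constraint matters: R and -R act identically through the sandwich — M has trace -3129/7225 either way — so only the sign condition on γ23 picks one of the two preimages.


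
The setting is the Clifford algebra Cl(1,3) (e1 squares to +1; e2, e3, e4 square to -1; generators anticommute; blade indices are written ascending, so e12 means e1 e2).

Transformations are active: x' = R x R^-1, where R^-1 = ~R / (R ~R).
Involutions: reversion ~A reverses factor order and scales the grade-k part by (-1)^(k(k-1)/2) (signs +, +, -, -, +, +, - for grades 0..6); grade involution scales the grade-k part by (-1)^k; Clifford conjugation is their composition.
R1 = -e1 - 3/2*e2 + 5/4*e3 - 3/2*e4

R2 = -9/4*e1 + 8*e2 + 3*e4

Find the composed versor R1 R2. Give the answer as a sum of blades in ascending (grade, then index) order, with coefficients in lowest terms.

Distribute over the terms of R2 (each basis-blade product reordered to ascending indices, repeated generators contracted through their squares):
R1 (-9/4*e1) = 9/4 - 27/8*e12 + 45/16*e13 - 27/8*e14
R1 (8*e2) = 12 - 8*e12 - 10*e23 + 12*e24
R1 (3*e4) = 9/2 - 3*e14 - 9/2*e24 + 15/4*e34
Summing the partial products and collecting blades:
Answer: 75/4 - 91/8*e12 + 45/16*e13 - 51/8*e14 - 10*e23 + 15/2*e24 + 15/4*e34


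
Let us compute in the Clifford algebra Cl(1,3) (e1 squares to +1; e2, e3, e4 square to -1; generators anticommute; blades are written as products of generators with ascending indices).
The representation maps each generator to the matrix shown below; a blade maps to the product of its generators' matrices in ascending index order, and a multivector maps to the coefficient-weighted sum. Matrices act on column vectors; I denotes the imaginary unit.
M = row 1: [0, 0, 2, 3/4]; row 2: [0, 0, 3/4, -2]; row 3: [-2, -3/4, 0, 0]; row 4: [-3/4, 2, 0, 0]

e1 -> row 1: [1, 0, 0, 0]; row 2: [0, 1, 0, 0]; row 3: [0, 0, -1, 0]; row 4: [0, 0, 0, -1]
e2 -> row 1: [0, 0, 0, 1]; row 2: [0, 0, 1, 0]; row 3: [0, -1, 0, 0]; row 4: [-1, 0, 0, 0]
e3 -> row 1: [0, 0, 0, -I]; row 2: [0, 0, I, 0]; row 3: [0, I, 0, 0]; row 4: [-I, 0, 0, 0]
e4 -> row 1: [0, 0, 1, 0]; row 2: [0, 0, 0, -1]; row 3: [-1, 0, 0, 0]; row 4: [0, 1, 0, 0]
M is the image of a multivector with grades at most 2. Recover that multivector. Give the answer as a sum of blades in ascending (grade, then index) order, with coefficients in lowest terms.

Method: the blade images are trace-orthogonal — tr(rho(e_A) rho(e_B)^-1) = 4 if A = B and 0 otherwise — and rho(e_A)^-1 = (e_A)^2 * rho(e_A) with (e_A)^2 = +1 or -1, so the coefficient of e_A in the preimage is (e_A)^2 * tr(M rho(e_A))/4.
Nonzero projections over blades of grade <= 2: e2: (e2)^2 = -1, tr(M rho(e2)) = -3, coefficient 3/4; e4: (e4)^2 = -1, tr(M rho(e4)) = -8, coefficient 2. Every other blade of grade <= 2 projects to 0.
Answer: 3/4*e2 + 2*e4


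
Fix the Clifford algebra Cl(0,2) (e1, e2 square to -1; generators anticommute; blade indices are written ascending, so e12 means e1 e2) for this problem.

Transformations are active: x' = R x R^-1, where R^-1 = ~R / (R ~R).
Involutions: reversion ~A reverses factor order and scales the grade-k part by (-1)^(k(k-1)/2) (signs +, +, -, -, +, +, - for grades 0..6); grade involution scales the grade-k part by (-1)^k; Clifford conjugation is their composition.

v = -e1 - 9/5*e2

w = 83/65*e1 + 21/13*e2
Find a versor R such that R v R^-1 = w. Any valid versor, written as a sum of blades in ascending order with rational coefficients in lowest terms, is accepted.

Equal squares first: v^2 = w^2 = -106/25. Then v + w = 18/65*e1 - 12/65*e2 is a versor taking v to w, provided it is invertible.
Answer: 18/65*e1 - 12/65*e2


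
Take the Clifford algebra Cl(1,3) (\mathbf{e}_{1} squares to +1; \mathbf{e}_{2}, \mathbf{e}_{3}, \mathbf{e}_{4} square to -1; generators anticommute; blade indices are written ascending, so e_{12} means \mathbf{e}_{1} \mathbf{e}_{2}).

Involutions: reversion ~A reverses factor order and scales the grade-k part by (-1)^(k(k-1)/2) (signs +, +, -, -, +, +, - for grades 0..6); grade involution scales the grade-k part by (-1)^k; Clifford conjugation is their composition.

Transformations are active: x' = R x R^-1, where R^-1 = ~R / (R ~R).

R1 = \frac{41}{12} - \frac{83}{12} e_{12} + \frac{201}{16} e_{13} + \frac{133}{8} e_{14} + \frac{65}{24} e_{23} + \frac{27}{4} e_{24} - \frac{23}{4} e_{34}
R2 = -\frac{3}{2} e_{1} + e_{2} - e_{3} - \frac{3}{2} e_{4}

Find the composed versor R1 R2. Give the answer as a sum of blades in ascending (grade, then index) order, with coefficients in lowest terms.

Distribute over the terms of R2 (each basis-blade product reordered to ascending indices, repeated generators contracted through their squares):
R1 (-\frac{3}{2} e_{1}) = -\frac{41}{8} e_{1} - \frac{83}{8} e_{2} + \frac{603}{32} e_{3} + \frac{399}{16} e_{4} - \frac{65}{16} e_{123} - \frac{81}{8} e_{124} + \frac{69}{8} e_{134}
R1 (e_{2}) = \frac{83}{12} e_{1} + \frac{41}{12} e_{2} + \frac{65}{24} e_{3} + \frac{27}{4} e_{4} - \frac{201}{16} e_{123} - \frac{133}{8} e_{124} - \frac{23}{4} e_{234}
R1 (-e_{3}) = \frac{201}{16} e_{1} + \frac{65}{24} e_{2} - \frac{41}{12} e_{3} + \frac{23}{4} e_{4} + \frac{83}{12} e_{123} + \frac{133}{8} e_{134} + \frac{27}{4} e_{234}
R1 (-\frac{3}{2} e_{4}) = \frac{399}{16} e_{1} + \frac{81}{8} e_{2} - \frac{69}{8} e_{3} - \frac{41}{8} e_{4} + \frac{83}{8} e_{124} - \frac{603}{32} e_{134} - \frac{65}{16} e_{234}
Summing the partial products and collecting blades:
Answer: \frac{943}{24} e_{1} + \frac{47}{8} e_{2} + \frac{913}{96} e_{3} + \frac{517}{16} e_{4} - \frac{233}{24} e_{123} - \frac{131}{8} e_{124} + \frac{205}{32} e_{134} - \frac{49}{16} e_{234}


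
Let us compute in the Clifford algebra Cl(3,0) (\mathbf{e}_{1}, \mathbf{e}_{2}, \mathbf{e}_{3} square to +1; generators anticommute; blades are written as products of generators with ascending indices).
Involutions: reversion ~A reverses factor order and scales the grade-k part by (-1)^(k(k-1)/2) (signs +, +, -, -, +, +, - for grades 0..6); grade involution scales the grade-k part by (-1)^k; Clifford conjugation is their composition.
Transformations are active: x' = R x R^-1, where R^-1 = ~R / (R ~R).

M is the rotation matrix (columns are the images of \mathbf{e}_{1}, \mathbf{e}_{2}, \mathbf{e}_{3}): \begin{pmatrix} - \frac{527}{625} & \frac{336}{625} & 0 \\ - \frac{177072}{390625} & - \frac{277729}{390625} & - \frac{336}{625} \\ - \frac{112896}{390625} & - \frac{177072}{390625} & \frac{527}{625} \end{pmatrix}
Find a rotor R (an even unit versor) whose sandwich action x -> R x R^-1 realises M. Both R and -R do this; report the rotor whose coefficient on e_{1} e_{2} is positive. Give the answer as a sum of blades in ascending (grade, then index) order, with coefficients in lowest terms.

Method: write R = a + b12*e_{1} e_{2} + b13*e_{1} e_{3} + b23*e_{2} e_{3} with a^2 + b12^2 + b13^2 + b23^2 = 1 (so R^-1 = ~R). Expanding the columns R e_j ~R gives tr M = 4a^2 - 1 and, from the antisymmetric part, M21 - M12 = -4a*b12, M13 - M31 = 4a*b13, M32 - M23 = -4a*b23.
Here tr M = -\frac{277729}{390625}, so a^2 = (1 + tr M)/4 = \frac{28224}{390625} and a = ±\frac{168}{625}. Taking a = \frac{168}{625}: M21 - M12 = -\frac{387072}{390625}, M13 - M31 = \frac{112896}{390625}, M32 - M23 = \frac{32928}{390625}, giving b12 = \frac{576}{625}, b13 = \frac{168}{625}, b23 = -\frac{49}{625}, i.e. R = \frac{168}{625} + \frac{576}{625} e_{1} e_{2} + \frac{168}{625} e_{1} e_{3} - \frac{49}{625} e_{2} e_{3}.
Its e_{1} e_{2} coefficient is already positive.
Answer: \frac{168}{625} + \frac{576}{625} e_{1} e_{2} + \frac{168}{625} e_{1} e_{3} - \frac{49}{625} e_{2} e_{3}. Key observation: the double cover Spin(3) -> SO(3) sends R and -R to the same matrix (trace -\frac{277729}{390625} here), so the stated sign of the e_{1} e_{2} coefficient is what selects one sheet.


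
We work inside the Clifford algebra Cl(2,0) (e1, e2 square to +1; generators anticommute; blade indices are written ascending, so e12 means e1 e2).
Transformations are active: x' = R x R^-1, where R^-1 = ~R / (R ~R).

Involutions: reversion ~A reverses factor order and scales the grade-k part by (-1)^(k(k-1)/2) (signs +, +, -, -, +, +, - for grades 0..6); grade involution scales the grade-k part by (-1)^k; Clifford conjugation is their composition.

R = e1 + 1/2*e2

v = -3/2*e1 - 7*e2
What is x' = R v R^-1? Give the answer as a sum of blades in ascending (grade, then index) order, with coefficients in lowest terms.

~R = e1 + 1/2*e2, and R ~R = 5/4, so R^-1 = ~R / (5/4).
R v = -5 - 25/4*e12
Answer: -13/2*e1 + 3*e2


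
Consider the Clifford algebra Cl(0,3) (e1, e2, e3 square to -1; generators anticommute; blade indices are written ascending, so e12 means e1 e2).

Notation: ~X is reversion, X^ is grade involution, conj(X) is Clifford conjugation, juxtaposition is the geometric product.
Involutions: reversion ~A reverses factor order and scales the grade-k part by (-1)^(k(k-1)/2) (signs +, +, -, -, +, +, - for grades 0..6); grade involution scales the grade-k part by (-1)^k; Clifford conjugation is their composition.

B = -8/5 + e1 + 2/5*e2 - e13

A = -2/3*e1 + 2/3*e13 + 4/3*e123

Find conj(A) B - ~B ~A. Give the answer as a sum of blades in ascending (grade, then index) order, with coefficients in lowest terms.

first term: -4/3 - 16/15*e1 - 4/3*e2 + 4/15*e12 + 8/5*e13 - 4/3*e23 - 28/15*e123
second term: 4/3 + 16/15*e1 - 4/3*e2 + 4/15*e12 + 8/15*e13 + 4/3*e23 + 12/5*e123
Answer: -8/3 - 32/15*e1 + 16/15*e13 - 8/3*e23 - 64/15*e123


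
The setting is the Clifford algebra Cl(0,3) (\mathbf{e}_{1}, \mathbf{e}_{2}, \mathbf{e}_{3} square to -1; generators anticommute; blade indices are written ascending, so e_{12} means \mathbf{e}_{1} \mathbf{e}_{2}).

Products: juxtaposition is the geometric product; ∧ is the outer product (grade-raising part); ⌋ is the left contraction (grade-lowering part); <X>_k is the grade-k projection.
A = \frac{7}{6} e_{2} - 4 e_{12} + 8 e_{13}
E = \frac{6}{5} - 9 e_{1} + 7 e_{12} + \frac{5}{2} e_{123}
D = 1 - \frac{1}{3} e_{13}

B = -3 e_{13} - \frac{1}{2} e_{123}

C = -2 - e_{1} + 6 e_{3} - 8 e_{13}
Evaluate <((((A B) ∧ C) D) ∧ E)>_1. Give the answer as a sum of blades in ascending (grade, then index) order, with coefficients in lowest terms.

step 1: 24 - 4 e_{2} - 2 e_{3} - \frac{7}{12} e_{13} + 12 e_{23} + \frac{7}{2} e_{123}
step 2: -48 - 24 e_{1} + 8 e_{2} + 148 e_{3} - 4 e_{12} - \frac{1157}{6} e_{13} - 48 e_{23} - 51 e_{123}
step 3: -\frac{2021}{18} - \frac{220}{3} e_{1} + 25 e_{2} + 140 e_{3} - 20 e_{12} - \frac{1061}{6} e_{13} - \frac{140}{3} e_{23} - \frac{145}{3} e_{123}
step 4: -\frac{2021}{15} + \frac{1845}{2} e_{1} + 30 e_{2} + 168 e_{3} - \frac{10529}{18} e_{12} + \frac{5239}{5} e_{13} - 56 e_{23} + \frac{38207}{36} e_{123}
step 5: \frac{1845}{2} e_{1} + 30 e_{2} + 168 e_{3}
Answer: \frac{1845}{2} e_{1} + 30 e_{2} + 168 e_{3}


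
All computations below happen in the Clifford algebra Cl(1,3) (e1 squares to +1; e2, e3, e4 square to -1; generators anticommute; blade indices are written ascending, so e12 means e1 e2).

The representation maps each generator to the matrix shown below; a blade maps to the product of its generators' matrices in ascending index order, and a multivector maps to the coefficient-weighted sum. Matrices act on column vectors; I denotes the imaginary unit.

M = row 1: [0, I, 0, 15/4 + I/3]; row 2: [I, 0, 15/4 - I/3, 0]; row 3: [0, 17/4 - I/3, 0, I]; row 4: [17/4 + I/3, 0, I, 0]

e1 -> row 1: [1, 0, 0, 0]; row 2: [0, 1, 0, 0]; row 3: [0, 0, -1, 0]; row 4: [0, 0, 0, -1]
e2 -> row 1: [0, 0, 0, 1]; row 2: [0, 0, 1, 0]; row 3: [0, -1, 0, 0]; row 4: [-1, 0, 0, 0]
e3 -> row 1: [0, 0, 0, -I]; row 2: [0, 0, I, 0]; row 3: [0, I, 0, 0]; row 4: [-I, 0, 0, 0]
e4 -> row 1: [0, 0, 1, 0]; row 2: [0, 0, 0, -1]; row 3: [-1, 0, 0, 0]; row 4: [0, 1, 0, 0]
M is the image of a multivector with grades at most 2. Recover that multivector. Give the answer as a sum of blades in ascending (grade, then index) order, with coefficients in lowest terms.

Method: the blade images are trace-orthogonal — tr(rho(e_A) rho(e_B)^-1) = 4 if A = B and 0 otherwise — and rho(e_A)^-1 = (e_A)^2 * rho(e_A) with (e_A)^2 = +1 or -1, so the coefficient of e_A in the preimage is (e_A)^2 * tr(M rho(e_A))/4.
Nonzero projections over blades of grade <= 2: e2: (e2)^2 = -1, tr(M rho(e2)) = 1, coefficient -1/4; e3: (e3)^2 = -1, tr(M rho(e3)) = 4/3, coefficient -1/3; e12: (e12)^2 = +1, tr(M rho(e12)) = 16, coefficient 4; e34: (e34)^2 = -1, tr(M rho(e34)) = 4, coefficient -1. Every other blade of grade <= 2 projects to 0.
Answer: -1/4*e2 - 1/3*e3 + 4*e12 - e34


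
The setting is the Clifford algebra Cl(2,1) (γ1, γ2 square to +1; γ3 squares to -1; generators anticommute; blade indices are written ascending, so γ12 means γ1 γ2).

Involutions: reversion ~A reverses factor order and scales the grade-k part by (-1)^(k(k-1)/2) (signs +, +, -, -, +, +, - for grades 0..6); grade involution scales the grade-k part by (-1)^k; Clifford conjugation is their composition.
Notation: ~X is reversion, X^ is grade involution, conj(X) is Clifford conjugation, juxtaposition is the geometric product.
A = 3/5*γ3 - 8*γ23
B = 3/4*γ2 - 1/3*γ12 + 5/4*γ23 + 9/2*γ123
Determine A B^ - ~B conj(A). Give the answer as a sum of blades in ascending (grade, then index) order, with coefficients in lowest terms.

first term: -10 + 36*γ1 + 3/4*γ2 - 6*γ3 + 27/10*γ12 - 8/3*γ13 + 9/20*γ23 - 1/5*γ123
second term: -10 - 36*γ1 - 3/4*γ2 + 6*γ3 - 27/10*γ12 + 8/3*γ13 - 9/20*γ23 - 1/5*γ123
Answer: 72*γ1 + 3/2*γ2 - 12*γ3 + 27/5*γ12 - 16/3*γ13 + 9/10*γ23


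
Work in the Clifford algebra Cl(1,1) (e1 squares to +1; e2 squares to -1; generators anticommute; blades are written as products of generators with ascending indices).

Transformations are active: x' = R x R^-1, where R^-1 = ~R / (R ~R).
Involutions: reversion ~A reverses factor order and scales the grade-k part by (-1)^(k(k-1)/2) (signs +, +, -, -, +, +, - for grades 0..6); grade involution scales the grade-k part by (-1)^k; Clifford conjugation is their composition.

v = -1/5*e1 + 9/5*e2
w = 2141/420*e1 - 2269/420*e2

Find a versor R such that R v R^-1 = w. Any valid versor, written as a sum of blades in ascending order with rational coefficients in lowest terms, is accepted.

The midline construction: v and w both square to -16/5, so reflecting in their sum 2057/420*e1 - 1513/420*e2 exchanges them.
Answer: 2057/420*e1 - 1513/420*e2
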